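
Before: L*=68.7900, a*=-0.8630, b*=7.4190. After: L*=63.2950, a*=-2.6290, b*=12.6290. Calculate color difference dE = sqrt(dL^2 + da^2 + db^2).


dL = -5.4950, da = -1.7660, db = 5.2100
dE = sqrt((-5.4950)^2 + (-1.7660)^2 + 5.2100^2) = 7.7755


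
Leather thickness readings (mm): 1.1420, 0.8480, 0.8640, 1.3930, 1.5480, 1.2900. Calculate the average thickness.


Formula: Average = sum / n
Substituting: Average = 7.0850 / 6
Result: 1.1808 mm


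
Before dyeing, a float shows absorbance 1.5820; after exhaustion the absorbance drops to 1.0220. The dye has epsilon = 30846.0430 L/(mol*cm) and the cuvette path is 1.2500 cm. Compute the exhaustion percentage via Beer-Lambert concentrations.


c_initial = A_i / (epsilon * l) = 1.5820 / (30846.0430 * 1.2500) = 4.1030e-05 mol/L
c_final = A_f / (epsilon * l) = 1.0220 / (30846.0430 * 1.2500) = 2.6506e-05 mol/L
Exhaustion = (c_initial - c_final) / c_initial * 100 = (4.1030e-05 - 2.6506e-05) / 4.1030e-05 * 100 = 35.3982 %


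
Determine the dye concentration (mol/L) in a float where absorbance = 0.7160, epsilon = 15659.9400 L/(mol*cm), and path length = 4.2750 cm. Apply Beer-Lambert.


Formula: c = A / (epsilon * l)
Substituting: c = 0.7160 / (15659.9400 * 4.2750)
Result: 1.0695e-05 mol/L


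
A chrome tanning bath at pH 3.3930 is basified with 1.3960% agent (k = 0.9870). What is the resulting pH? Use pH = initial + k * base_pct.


Formula: pH_final = pH_initial + k * base_pct
Substituting: pH_final = 3.3930 + 0.9870 * 1.3960
Result: 4.7709


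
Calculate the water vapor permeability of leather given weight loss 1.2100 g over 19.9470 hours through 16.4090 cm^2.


Formula: WVP = loss / (area * time)
Substituting: WVP = 1.2100 / (16.4090 * 19.9470)
Result: 0.0036968 g/(cm^2*hr)


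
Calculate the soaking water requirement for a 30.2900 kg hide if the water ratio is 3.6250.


Formula: Water = hide_weight * ratio
Substituting: Water = 30.2900 * 3.6250
Result: 109.8012 kg


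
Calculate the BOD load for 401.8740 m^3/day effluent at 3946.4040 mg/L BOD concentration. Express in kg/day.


Formula: BOD_load = volume * conc / 1000
Substituting: BOD_load = 401.8740 * 3946.4040 / 1000
Result: 1585.9572 kg/day


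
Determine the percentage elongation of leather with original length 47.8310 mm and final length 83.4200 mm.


Formula: Elongation = (Lf - L0) / L0 * 100
Substituting: Elongation = (83.4200 - 47.8310) / 47.8310 * 100
Result: 74.4057 %


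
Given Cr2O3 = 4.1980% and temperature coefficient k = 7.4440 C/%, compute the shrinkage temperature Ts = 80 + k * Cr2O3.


Formula: Ts = 80 + k * Cr2O3
Substituting: Ts = 80 + 7.4440 * 4.1980
Result: 111.2499 C


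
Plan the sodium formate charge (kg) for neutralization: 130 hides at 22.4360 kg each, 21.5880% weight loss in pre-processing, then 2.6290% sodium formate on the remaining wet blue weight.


Total_raw = N * avg_wt = 130 * 22.4360 = 2916.6800 kg
Substrate = Total_raw * (1 - loss/100) = 2916.6800 * (1 - 21.5880/100) = 2287.0271 kg
Neutralizer = Substrate * pct / 100 = 2287.0271 * 2.6290 / 100 = 60.1259 kg


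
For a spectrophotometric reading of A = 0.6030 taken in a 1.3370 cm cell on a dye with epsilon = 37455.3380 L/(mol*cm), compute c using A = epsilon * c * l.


Formula: c = A / (epsilon * l)
Substituting: c = 0.6030 / (37455.3380 * 1.3370)
Result: 1.2041e-05 mol/L


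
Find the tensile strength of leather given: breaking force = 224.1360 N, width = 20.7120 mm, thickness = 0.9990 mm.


Formula: TS = force / (width * thickness)
Substituting: TS = 224.1360 / (20.7120 * 0.9990)
Result: 10.8324 N/mm^2


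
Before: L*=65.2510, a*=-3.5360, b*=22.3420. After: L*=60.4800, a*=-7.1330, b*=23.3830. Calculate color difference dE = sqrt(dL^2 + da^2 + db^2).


dL = -4.7710, da = -3.5970, db = 1.0410
dE = sqrt((-4.7710)^2 + (-3.5970)^2 + 1.0410^2) = 6.0650


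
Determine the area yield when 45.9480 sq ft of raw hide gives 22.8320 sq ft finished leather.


Formula: Yield = finished / raw * 100
Substituting: Yield = 22.8320 / 45.9480 * 100
Result: 49.6910 %


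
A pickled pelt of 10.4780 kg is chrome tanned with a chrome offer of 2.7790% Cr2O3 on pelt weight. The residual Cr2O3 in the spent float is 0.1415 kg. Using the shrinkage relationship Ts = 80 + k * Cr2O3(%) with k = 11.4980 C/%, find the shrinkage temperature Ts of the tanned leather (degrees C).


Offered = pelt * offer_pct / 100 = 10.4780 * 2.7790 / 100 = 0.2912 kg
Uptake = offered - residual = 0.2912 - 0.1415 = 0.1497 kg
Cr2O3% on pelt = uptake / pelt * 100 = 0.1497 / 10.4780 * 100 = 1.4286 %
Ts = 80 + k * Cr2O3% = 80 + 11.4980 * 1.4286 = 96.4255 C


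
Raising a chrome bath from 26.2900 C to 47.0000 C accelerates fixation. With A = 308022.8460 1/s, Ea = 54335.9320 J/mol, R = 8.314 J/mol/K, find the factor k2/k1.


T1 = 26.2900 + 273.15 = 299.4400 K; T2 = 47.0000 + 273.15 = 320.1500 K
k1 = A * exp(-Ea/(R*T1)) = 308022.8460 * exp(-54335.9320/(8.314*299.4400)) = 1.0229e-04 1/s
k2 = A * exp(-Ea/(R*T2)) = 308022.8460 * exp(-54335.9320/(8.314*320.1500)) = 4.1975e-04 1/s
k2/k1 = 4.1975e-04 / 1.0229e-04 = 4.1036


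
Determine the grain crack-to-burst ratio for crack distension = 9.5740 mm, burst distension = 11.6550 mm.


Formula: Ratio = crack / burst
Substituting: Ratio = 9.5740 / 11.6550
Result: 0.8215


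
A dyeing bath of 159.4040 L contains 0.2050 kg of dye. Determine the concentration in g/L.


Formula: Conc = dye_mass(kg) / volume(L) * 1000
Substituting: Conc = 0.2050 / 159.4040 * 1000
Result: 1.2860 g/L


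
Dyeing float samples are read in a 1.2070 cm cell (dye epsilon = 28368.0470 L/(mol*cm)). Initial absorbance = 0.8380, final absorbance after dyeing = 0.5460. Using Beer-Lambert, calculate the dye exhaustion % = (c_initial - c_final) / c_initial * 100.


c_initial = A_i / (epsilon * l) = 0.8380 / (28368.0470 * 1.2070) = 2.4474e-05 mol/L
c_final = A_f / (epsilon * l) = 0.5460 / (28368.0470 * 1.2070) = 1.5946e-05 mol/L
Exhaustion = (c_initial - c_final) / c_initial * 100 = (2.4474e-05 - 1.5946e-05) / 2.4474e-05 * 100 = 34.8449 %


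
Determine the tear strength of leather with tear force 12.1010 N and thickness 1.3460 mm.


Formula: Tear strength = force / thickness
Substituting: Tear strength = 12.1010 / 1.3460
Result: 8.9903 N/mm


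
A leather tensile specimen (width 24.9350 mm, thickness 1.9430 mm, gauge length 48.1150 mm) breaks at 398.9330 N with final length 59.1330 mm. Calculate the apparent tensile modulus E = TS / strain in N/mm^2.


TS = F / (w * t) = 398.9330 / (24.9350 * 1.9430) = 8.2341 N/mm^2
strain = (Lf - L0) / L0 = (59.1330 - 48.1150) / 48.1150 = 0.2290
E = TS / strain = 8.2341 / 0.2290 = 35.9580 N/mm^2


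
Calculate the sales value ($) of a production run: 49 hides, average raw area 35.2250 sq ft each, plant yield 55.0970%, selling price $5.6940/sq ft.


Raw_total = N * avg_area = 49 * 35.2250 = 1726.0250 sq ft
Finished = Raw_total * yield / 100 = 1726.0250 * 55.0970 / 100 = 950.9880 sq ft
Value = Finished * price = 950.9880 * 5.6940 = 5414.9256 $


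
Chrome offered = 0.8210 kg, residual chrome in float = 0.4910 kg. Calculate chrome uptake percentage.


Formula: Uptake = (offered - residual) / offered * 100
Substituting: Uptake = (0.8210 - 0.4910) / 0.8210 * 100
Result: 40.1949 %


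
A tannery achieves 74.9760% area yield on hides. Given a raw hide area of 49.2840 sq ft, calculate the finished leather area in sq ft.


Formula: finished = raw * yield / 100
Substituting: finished = 49.2840 * 74.9760 / 100
Result: 36.9512 sq ft


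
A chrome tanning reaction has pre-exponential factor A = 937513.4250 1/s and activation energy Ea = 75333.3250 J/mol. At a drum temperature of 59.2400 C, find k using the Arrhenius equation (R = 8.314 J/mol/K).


T_K = T_C + 273.15 = 59.2400 + 273.15 = 332.3900 K
exponent = -Ea / (R * T_K) = -75333.3250 / (8.314 * 332.3900) = -27.2602
k = A * exp(exponent) = 937513.4250 * exp(-27.2602) = 1.3584e-06 1/s


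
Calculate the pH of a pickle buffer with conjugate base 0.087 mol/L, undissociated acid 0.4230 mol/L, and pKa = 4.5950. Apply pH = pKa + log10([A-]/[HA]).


ratio = [A-] / [HA] = 0.087 / 0.4230 = 0.2057
log10(ratio) = -0.6868
pH = pKa + log10(ratio) = 4.5950 - 0.6868 = 3.9082


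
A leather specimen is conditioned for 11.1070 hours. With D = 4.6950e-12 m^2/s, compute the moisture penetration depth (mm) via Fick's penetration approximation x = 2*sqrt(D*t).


t = 11.1070 hr * 3600 = 39985.2000 s
D * t = 4.6950e-12 * 39985.2000 = 1.8773e-07
x = 2 * sqrt(D*t) = 2 * sqrt(1.8773e-07) = 8.6656e-04 m = 0.8666 mm


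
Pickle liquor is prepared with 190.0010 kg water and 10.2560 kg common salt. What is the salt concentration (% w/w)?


Formula: Conc = salt / (water + salt) * 100
Substituting: Conc = 10.2560 / (190.0010 + 10.2560) * 100
Result: 5.1214 %


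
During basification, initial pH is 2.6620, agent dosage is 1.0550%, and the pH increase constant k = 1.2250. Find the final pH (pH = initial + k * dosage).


Formula: pH_final = pH_initial + k * base_pct
Substituting: pH_final = 2.6620 + 1.2250 * 1.0550
Result: 3.9544


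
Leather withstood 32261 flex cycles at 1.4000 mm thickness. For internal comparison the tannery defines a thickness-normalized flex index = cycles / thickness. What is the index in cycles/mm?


Formula: Index = cycles / thickness
Substituting: Index = 32261 / 1.4000
Result: 23043.5714 cycles/mm


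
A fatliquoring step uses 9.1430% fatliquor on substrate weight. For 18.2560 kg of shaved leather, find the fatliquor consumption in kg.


Formula: Fat = substrate * pct / 100
Substituting: Fat = 18.2560 * 9.1430 / 100
Result: 1.6691 kg


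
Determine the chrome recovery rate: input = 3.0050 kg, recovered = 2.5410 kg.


Formula: Recovery = recovered / input * 100
Substituting: Recovery = 2.5410 / 3.0050 * 100
Result: 84.5591 %


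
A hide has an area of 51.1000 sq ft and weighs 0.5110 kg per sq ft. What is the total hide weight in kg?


Formula: Weight = area * weight_per_sqft
Substituting: Weight = 51.1000 * 0.5110
Result: 26.1121 kg


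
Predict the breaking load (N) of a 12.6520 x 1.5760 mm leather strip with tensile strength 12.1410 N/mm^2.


Formula: F = TS * w * t
Substituting: F = 12.1410 * 12.6520 * 1.5760
Result: 242.0861 N


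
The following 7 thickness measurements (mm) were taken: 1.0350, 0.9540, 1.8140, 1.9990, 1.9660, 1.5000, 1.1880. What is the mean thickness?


Formula: Average = sum / n
Substituting: Average = 10.4560 / 7
Result: 1.4937 mm


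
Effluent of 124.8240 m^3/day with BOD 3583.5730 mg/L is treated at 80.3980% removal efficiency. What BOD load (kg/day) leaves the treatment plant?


Load_in = volume * conc / 1000 = 124.8240 * 3583.5730 / 1000 = 447.3159 kg/day
Removed = Load_in * eff / 100 = 447.3159 * 80.3980 / 100 = 359.6331 kg/day
Load_out = Load_in - Removed = 447.3159 - 359.6331 = 87.6829 kg/day


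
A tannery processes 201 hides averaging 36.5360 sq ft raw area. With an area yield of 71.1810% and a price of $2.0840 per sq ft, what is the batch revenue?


Raw_total = N * avg_area = 201 * 36.5360 = 7343.7360 sq ft
Finished = Raw_total * yield / 100 = 7343.7360 * 71.1810 / 100 = 5227.3447 sq ft
Value = Finished * price = 5227.3447 * 2.0840 = 10893.7864 $


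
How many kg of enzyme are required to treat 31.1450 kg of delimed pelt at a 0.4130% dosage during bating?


Formula: Enzyme = substrate * pct / 100
Substituting: Enzyme = 31.1450 * 0.4130 / 100
Result: 0.1286 kg


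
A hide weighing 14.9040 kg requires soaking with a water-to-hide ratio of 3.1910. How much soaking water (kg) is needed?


Formula: Water = hide_weight * ratio
Substituting: Water = 14.9040 * 3.1910
Result: 47.5587 kg


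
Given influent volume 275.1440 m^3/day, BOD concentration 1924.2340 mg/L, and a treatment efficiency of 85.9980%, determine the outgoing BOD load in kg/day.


Load_in = volume * conc / 1000 = 275.1440 * 1924.2340 / 1000 = 529.4414 kg/day
Removed = Load_in * eff / 100 = 529.4414 * 85.9980 / 100 = 455.3090 kg/day
Load_out = Load_in - Removed = 529.4414 - 455.3090 = 74.1324 kg/day


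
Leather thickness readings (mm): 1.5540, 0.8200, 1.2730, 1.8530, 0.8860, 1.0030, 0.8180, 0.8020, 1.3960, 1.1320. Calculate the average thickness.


Formula: Average = sum / n
Substituting: Average = 11.5370 / 10
Result: 1.1537 mm


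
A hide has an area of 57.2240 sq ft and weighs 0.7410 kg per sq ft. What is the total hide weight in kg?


Formula: Weight = area * weight_per_sqft
Substituting: Weight = 57.2240 * 0.7410
Result: 42.4030 kg


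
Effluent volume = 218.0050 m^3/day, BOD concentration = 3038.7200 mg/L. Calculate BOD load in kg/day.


Formula: BOD_load = volume * conc / 1000
Substituting: BOD_load = 218.0050 * 3038.7200 / 1000
Result: 662.4562 kg/day


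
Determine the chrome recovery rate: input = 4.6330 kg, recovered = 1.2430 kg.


Formula: Recovery = recovered / input * 100
Substituting: Recovery = 1.2430 / 4.6330 * 100
Result: 26.8293 %


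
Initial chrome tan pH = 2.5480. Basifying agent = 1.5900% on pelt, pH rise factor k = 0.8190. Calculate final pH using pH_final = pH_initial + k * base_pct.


Formula: pH_final = pH_initial + k * base_pct
Substituting: pH_final = 2.5480 + 0.8190 * 1.5900
Result: 3.8502


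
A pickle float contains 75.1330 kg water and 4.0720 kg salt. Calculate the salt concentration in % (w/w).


Formula: Conc = salt / (water + salt) * 100
Substituting: Conc = 4.0720 / (75.1330 + 4.0720) * 100
Result: 5.1411 %


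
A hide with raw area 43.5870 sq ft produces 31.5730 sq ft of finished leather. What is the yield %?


Formula: Yield = finished / raw * 100
Substituting: Yield = 31.5730 / 43.5870 * 100
Result: 72.4367 %


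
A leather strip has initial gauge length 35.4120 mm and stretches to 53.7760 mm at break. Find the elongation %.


Formula: Elongation = (Lf - L0) / L0 * 100
Substituting: Elongation = (53.7760 - 35.4120) / 35.4120 * 100
Result: 51.8581 %


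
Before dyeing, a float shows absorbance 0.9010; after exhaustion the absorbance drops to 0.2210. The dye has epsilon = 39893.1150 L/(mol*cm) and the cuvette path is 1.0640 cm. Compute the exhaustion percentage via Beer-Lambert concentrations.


c_initial = A_i / (epsilon * l) = 0.9010 / (39893.1150 * 1.0640) = 2.1227e-05 mol/L
c_final = A_f / (epsilon * l) = 0.2210 / (39893.1150 * 1.0640) = 5.2066e-06 mol/L
Exhaustion = (c_initial - c_final) / c_initial * 100 = (2.1227e-05 - 5.2066e-06) / 2.1227e-05 * 100 = 75.4717 %


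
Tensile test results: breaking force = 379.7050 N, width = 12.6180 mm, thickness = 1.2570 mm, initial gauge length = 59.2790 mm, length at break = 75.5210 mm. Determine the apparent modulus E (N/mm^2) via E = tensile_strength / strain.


TS = F / (w * t) = 379.7050 / (12.6180 * 1.2570) = 23.9398 N/mm^2
strain = (Lf - L0) / L0 = (75.5210 - 59.2790) / 59.2790 = 0.2740
E = TS / strain = 23.9398 / 0.2740 = 87.3739 N/mm^2


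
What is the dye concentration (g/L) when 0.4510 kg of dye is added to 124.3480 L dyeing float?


Formula: Conc = dye_mass(kg) / volume(L) * 1000
Substituting: Conc = 0.4510 / 124.3480 * 1000
Result: 3.6269 g/L


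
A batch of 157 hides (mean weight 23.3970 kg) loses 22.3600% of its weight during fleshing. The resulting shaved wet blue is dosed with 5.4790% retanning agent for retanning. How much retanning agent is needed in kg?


Total_raw = N * avg_wt = 157 * 23.3970 = 3673.3290 kg
Substrate = Total_raw * (1 - loss/100) = 3673.3290 * (1 - 22.3600/100) = 2851.9726 kg
Retan = Substrate * pct / 100 = 2851.9726 * 5.4790 / 100 = 156.2596 kg


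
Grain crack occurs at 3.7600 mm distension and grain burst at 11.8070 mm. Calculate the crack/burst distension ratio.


Formula: Ratio = crack / burst
Substituting: Ratio = 3.7600 / 11.8070
Result: 0.3185


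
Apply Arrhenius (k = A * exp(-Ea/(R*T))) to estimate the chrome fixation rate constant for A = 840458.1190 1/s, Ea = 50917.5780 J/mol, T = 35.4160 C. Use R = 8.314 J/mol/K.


T_K = T_C + 273.15 = 35.4160 + 273.15 = 308.5660 K
exponent = -Ea / (R * T_K) = -50917.5780 / (8.314 * 308.5660) = -19.8477
k = A * exp(exponent) = 840458.1190 * exp(-19.8477) = 0.00201735 1/s


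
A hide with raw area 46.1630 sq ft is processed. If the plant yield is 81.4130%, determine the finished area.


Formula: finished = raw * yield / 100
Substituting: finished = 46.1630 * 81.4130 / 100
Result: 37.5827 sq ft


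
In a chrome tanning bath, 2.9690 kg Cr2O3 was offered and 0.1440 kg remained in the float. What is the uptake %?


Formula: Uptake = (offered - residual) / offered * 100
Substituting: Uptake = (2.9690 - 0.1440) / 2.9690 * 100
Result: 95.1499 %


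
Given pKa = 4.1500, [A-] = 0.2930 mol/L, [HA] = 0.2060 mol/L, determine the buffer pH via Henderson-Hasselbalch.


ratio = [A-] / [HA] = 0.2930 / 0.2060 = 1.4223
log10(ratio) = 0.1530
pH = pKa + log10(ratio) = 4.1500 + 0.1530 = 4.3030


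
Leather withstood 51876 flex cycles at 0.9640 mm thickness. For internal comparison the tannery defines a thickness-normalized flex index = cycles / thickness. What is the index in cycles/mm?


Formula: Index = cycles / thickness
Substituting: Index = 51876 / 0.9640
Result: 53813.2780 cycles/mm


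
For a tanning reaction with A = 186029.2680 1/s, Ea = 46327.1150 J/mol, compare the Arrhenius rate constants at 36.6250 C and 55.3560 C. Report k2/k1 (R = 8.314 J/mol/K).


T1 = 36.6250 + 273.15 = 309.7750 K; T2 = 55.3560 + 273.15 = 328.5060 K
k1 = A * exp(-Ea/(R*T1)) = 186029.2680 * exp(-46327.1150/(8.314*309.7750)) = 0.0028679 1/s
k2 = A * exp(-Ea/(R*T2)) = 186029.2680 * exp(-46327.1150/(8.314*328.5060)) = 0.00799826 1/s
k2/k1 = 0.00799826 / 0.0028679 = 2.7889


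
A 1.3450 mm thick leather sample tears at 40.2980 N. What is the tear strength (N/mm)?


Formula: Tear strength = force / thickness
Substituting: Tear strength = 40.2980 / 1.3450
Result: 29.9613 N/mm


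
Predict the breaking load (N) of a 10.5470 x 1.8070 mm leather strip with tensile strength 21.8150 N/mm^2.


Formula: F = TS * w * t
Substituting: F = 21.8150 * 10.5470 * 1.8070
Result: 415.7596 N


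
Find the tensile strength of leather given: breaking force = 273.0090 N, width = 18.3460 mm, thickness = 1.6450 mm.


Formula: TS = force / (width * thickness)
Substituting: TS = 273.0090 / (18.3460 * 1.6450)
Result: 9.0463 N/mm^2


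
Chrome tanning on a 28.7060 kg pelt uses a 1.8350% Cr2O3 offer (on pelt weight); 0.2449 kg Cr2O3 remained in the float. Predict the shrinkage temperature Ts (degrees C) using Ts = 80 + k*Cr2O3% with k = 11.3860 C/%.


Offered = pelt * offer_pct / 100 = 28.7060 * 1.8350 / 100 = 0.5268 kg
Uptake = offered - residual = 0.5268 - 0.2449 = 0.2819 kg
Cr2O3% on pelt = uptake / pelt * 100 = 0.2819 / 28.7060 * 100 = 0.9819 %
Ts = 80 + k * Cr2O3% = 80 + 11.3860 * 0.9819 = 91.1796 C


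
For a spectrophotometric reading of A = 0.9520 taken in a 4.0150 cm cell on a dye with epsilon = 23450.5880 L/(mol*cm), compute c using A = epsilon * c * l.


Formula: c = A / (epsilon * l)
Substituting: c = 0.9520 / (23450.5880 * 4.0150)
Result: 1.0111e-05 mol/L


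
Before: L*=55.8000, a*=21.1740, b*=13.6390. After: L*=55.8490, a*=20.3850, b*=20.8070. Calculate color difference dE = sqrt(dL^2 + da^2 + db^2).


dL = 0.049, da = -0.7890, db = 7.1680
dE = sqrt(0.049^2 + (-0.7890)^2 + 7.1680^2) = 7.2115


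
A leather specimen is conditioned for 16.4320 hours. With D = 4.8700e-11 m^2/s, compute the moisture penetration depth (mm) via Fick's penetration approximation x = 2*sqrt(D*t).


t = 16.4320 hr * 3600 = 59155.2000 s
D * t = 4.8700e-11 * 59155.2000 = 2.8809e-06
x = 2 * sqrt(D*t) = 2 * sqrt(2.8809e-06) = 0.00339462 m = 3.3946 mm


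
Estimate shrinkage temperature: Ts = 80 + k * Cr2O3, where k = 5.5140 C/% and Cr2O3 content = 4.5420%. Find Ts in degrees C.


Formula: Ts = 80 + k * Cr2O3
Substituting: Ts = 80 + 5.5140 * 4.5420
Result: 105.0446 C


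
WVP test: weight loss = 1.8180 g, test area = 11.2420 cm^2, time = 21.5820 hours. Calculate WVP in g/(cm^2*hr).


Formula: WVP = loss / (area * time)
Substituting: WVP = 1.8180 / (11.2420 * 21.5820)
Result: 0.00749305 g/(cm^2*hr)


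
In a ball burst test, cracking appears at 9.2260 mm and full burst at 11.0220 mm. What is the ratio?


Formula: Ratio = crack / burst
Substituting: Ratio = 9.2260 / 11.0220
Result: 0.8371


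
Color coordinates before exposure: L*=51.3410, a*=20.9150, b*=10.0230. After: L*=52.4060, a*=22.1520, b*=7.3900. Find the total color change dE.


dL = 1.0650, da = 1.2370, db = -2.6330
dE = sqrt(1.0650^2 + 1.2370^2 + (-2.6330)^2) = 3.0979


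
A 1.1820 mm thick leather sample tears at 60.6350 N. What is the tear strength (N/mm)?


Formula: Tear strength = force / thickness
Substituting: Tear strength = 60.6350 / 1.1820
Result: 51.2986 N/mm


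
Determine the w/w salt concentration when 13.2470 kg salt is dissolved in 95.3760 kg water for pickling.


Formula: Conc = salt / (water + salt) * 100
Substituting: Conc = 13.2470 / (95.3760 + 13.2470) * 100
Result: 12.1954 %


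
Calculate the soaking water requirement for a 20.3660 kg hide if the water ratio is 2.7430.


Formula: Water = hide_weight * ratio
Substituting: Water = 20.3660 * 2.7430
Result: 55.8639 kg


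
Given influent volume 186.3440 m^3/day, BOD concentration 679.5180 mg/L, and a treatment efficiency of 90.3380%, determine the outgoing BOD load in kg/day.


Load_in = volume * conc / 1000 = 186.3440 * 679.5180 / 1000 = 126.6241 kg/day
Removed = Load_in * eff / 100 = 126.6241 * 90.3380 / 100 = 114.3897 kg/day
Load_out = Load_in - Removed = 126.6241 - 114.3897 = 12.2344 kg/day


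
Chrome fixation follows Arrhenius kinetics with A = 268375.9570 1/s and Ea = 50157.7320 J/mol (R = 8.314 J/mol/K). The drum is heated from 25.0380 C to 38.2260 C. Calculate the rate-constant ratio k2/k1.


T1 = 25.0380 + 273.15 = 298.1880 K; T2 = 38.2260 + 273.15 = 311.3760 K
k1 = A * exp(-Ea/(R*T1)) = 268375.9570 * exp(-50157.7320/(8.314*298.1880)) = 4.3865e-04 1/s
k2 = A * exp(-Ea/(R*T2)) = 268375.9570 * exp(-50157.7320/(8.314*311.3760)) = 0.0010334 1/s
k2/k1 = 0.0010334 / 4.3865e-04 = 2.3559


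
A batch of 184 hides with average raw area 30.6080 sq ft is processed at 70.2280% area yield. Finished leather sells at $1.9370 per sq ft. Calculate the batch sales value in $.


Raw_total = N * avg_area = 184 * 30.6080 = 5631.8720 sq ft
Finished = Raw_total * yield / 100 = 5631.8720 * 70.2280 / 100 = 3955.1511 sq ft
Value = Finished * price = 3955.1511 * 1.9370 = 7661.1276 $


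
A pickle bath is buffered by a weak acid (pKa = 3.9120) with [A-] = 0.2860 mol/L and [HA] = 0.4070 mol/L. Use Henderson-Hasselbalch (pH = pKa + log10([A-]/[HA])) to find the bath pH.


ratio = [A-] / [HA] = 0.2860 / 0.4070 = 0.7027
log10(ratio) = -0.1532
pH = pKa + log10(ratio) = 3.9120 - 0.1532 = 3.7588


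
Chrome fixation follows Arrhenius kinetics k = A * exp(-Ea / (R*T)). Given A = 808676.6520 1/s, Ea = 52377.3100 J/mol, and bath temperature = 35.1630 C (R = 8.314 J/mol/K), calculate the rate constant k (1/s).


T_K = T_C + 273.15 = 35.1630 + 273.15 = 308.3130 K
exponent = -Ea / (R * T_K) = -52377.3100 / (8.314 * 308.3130) = -20.4334
k = A * exp(exponent) = 808676.6520 * exp(-20.4334) = 0.00108056 1/s


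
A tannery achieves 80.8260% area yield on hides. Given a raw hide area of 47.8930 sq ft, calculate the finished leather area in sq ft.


Formula: finished = raw * yield / 100
Substituting: finished = 47.8930 * 80.8260 / 100
Result: 38.7100 sq ft


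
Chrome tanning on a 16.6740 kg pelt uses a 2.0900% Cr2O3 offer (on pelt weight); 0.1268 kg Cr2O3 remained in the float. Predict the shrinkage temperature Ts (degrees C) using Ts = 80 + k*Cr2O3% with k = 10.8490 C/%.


Offered = pelt * offer_pct / 100 = 16.6740 * 2.0900 / 100 = 0.3485 kg
Uptake = offered - residual = 0.3485 - 0.1268 = 0.2217 kg
Cr2O3% on pelt = uptake / pelt * 100 = 0.2217 / 16.6740 * 100 = 1.3295 %
Ts = 80 + k * Cr2O3% = 80 + 10.8490 * 1.3295 = 94.4241 C


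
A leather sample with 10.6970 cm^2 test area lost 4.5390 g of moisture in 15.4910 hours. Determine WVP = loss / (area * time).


Formula: WVP = loss / (area * time)
Substituting: WVP = 4.5390 / (10.6970 * 15.4910)
Result: 0.0273917 g/(cm^2*hr)


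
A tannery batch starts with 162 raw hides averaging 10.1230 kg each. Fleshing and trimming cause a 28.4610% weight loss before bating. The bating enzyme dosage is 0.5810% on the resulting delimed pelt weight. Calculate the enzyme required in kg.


Total_raw = N * avg_wt = 162 * 10.1230 = 1639.9260 kg
Substrate = Total_raw * (1 - loss/100) = 1639.9260 * (1 - 28.4610/100) = 1173.1867 kg
Enzyme = Substrate * pct / 100 = 1173.1867 * 0.5810 / 100 = 6.8162 kg


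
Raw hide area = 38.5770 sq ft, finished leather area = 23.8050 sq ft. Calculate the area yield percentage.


Formula: Yield = finished / raw * 100
Substituting: Yield = 23.8050 / 38.5770 * 100
Result: 61.7078 %


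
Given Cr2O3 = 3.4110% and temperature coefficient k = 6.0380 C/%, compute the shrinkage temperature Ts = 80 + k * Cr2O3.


Formula: Ts = 80 + k * Cr2O3
Substituting: Ts = 80 + 6.0380 * 3.4110
Result: 100.5956 C


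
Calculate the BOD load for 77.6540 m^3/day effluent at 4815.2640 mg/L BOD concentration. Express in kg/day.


Formula: BOD_load = volume * conc / 1000
Substituting: BOD_load = 77.6540 * 4815.2640 / 1000
Result: 373.9245 kg/day


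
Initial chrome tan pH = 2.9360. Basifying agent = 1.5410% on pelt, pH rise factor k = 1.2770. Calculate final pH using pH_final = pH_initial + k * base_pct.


Formula: pH_final = pH_initial + k * base_pct
Substituting: pH_final = 2.9360 + 1.2770 * 1.5410
Result: 4.9039


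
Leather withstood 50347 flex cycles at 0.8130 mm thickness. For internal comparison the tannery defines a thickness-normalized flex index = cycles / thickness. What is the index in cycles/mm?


Formula: Index = cycles / thickness
Substituting: Index = 50347 / 0.8130
Result: 61927.4293 cycles/mm


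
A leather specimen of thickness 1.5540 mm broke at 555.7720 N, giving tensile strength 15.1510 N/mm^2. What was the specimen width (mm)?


Formula: w = F / (TS * t)
Substituting: w = 555.7720 / (15.1510 * 1.5540)
Result: 23.6050 mm


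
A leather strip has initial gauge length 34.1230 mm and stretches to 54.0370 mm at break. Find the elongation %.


Formula: Elongation = (Lf - L0) / L0 * 100
Substituting: Elongation = (54.0370 - 34.1230) / 34.1230 * 100
Result: 58.3595 %


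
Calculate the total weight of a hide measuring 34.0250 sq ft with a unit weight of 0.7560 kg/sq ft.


Formula: Weight = area * weight_per_sqft
Substituting: Weight = 34.0250 * 0.7560
Result: 25.7229 kg


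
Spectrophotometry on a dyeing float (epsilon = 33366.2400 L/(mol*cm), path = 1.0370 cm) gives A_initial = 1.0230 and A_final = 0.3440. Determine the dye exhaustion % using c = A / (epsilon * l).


c_initial = A_i / (epsilon * l) = 1.0230 / (33366.2400 * 1.0370) = 2.9566e-05 mol/L
c_final = A_f / (epsilon * l) = 0.3440 / (33366.2400 * 1.0370) = 9.9420e-06 mol/L
Exhaustion = (c_initial - c_final) / c_initial * 100 = (2.9566e-05 - 9.9420e-06) / 2.9566e-05 * 100 = 66.3734 %


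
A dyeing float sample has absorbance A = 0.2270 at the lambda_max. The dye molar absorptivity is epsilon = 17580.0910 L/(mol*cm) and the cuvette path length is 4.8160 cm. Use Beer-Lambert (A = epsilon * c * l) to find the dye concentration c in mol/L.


Formula: c = A / (epsilon * l)
Substituting: c = 0.2270 / (17580.0910 * 4.8160)
Result: 2.6811e-06 mol/L


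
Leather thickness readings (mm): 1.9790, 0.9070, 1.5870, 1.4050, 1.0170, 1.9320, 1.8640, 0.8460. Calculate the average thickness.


Formula: Average = sum / n
Substituting: Average = 11.5370 / 8
Result: 1.4421 mm


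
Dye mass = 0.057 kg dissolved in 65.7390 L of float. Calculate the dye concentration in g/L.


Formula: Conc = dye_mass(kg) / volume(L) * 1000
Substituting: Conc = 0.057 / 65.7390 * 1000
Result: 0.8671 g/L


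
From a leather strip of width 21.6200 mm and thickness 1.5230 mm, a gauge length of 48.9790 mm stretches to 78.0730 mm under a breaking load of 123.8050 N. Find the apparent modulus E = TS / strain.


TS = F / (w * t) = 123.8050 / (21.6200 * 1.5230) = 3.7600 N/mm^2
strain = (Lf - L0) / L0 = (78.0730 - 48.9790) / 48.9790 = 0.5940
E = TS / strain = 3.7600 / 0.5940 = 6.3298 N/mm^2


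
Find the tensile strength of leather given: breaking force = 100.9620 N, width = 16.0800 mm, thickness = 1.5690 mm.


Formula: TS = force / (width * thickness)
Substituting: TS = 100.9620 / (16.0800 * 1.5690)
Result: 4.0017 N/mm^2


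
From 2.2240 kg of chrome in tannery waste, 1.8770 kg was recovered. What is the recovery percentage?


Formula: Recovery = recovered / input * 100
Substituting: Recovery = 1.8770 / 2.2240 * 100
Result: 84.3975 %


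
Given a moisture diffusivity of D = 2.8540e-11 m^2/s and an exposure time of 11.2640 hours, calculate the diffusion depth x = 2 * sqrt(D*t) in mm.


t = 11.2640 hr * 3600 = 40550.4000 s
D * t = 2.8540e-11 * 40550.4000 = 1.1573e-06
x = 2 * sqrt(D*t) = 2 * sqrt(1.1573e-06) = 0.00215157 m = 2.1516 mm


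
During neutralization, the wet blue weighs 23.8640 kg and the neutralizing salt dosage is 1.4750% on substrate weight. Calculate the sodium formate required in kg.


Formula: Neutralizer = substrate * pct / 100
Substituting: Neutralizer = 23.8640 * 1.4750 / 100
Result: 0.3520 kg


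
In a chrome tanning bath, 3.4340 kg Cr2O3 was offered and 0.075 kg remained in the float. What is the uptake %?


Formula: Uptake = (offered - residual) / offered * 100
Substituting: Uptake = (3.4340 - 0.075) / 3.4340 * 100
Result: 97.8160 %


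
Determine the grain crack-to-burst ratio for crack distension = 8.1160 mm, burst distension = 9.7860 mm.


Formula: Ratio = crack / burst
Substituting: Ratio = 8.1160 / 9.7860
Result: 0.8293


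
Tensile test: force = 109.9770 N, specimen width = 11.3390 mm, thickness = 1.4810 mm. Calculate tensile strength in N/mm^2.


Formula: TS = force / (width * thickness)
Substituting: TS = 109.9770 / (11.3390 * 1.4810)
Result: 6.5490 N/mm^2


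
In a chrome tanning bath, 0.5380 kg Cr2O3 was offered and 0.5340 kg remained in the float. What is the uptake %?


Formula: Uptake = (offered - residual) / offered * 100
Substituting: Uptake = (0.5380 - 0.5340) / 0.5380 * 100
Result: 0.7435 %


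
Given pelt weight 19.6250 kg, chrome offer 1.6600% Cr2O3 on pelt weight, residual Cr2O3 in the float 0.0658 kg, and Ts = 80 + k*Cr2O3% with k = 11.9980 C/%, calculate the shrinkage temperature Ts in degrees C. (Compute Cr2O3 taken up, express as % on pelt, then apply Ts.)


Offered = pelt * offer_pct / 100 = 19.6250 * 1.6600 / 100 = 0.3258 kg
Uptake = offered - residual = 0.3258 - 0.0658 = 0.2600 kg
Cr2O3% on pelt = uptake / pelt * 100 = 0.2600 / 19.6250 * 100 = 1.3247 %
Ts = 80 + k * Cr2O3% = 80 + 11.9980 * 1.3247 = 95.8939 C


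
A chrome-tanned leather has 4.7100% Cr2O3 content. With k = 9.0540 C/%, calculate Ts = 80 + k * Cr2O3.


Formula: Ts = 80 + k * Cr2O3
Substituting: Ts = 80 + 9.0540 * 4.7100
Result: 122.6443 C


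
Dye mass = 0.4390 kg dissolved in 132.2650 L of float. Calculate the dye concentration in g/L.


Formula: Conc = dye_mass(kg) / volume(L) * 1000
Substituting: Conc = 0.4390 / 132.2650 * 1000
Result: 3.3191 g/L


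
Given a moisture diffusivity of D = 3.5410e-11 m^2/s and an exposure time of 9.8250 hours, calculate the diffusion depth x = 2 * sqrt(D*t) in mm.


t = 9.8250 hr * 3600 = 35370.0000 s
D * t = 3.5410e-11 * 35370.0000 = 1.2525e-06
x = 2 * sqrt(D*t) = 2 * sqrt(1.2525e-06) = 0.00223826 m = 2.2383 mm


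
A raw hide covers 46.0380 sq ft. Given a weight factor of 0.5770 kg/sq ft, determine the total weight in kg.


Formula: Weight = area * weight_per_sqft
Substituting: Weight = 46.0380 * 0.5770
Result: 26.5639 kg


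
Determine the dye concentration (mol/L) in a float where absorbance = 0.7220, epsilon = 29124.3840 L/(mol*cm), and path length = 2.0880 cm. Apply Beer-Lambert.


Formula: c = A / (epsilon * l)
Substituting: c = 0.7220 / (29124.3840 * 2.0880)
Result: 1.1873e-05 mol/L


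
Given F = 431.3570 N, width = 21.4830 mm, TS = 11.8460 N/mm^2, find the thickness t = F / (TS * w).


Formula: t = F / (TS * w)
Substituting: t = 431.3570 / (11.8460 * 21.4830)
Result: 1.6950 mm


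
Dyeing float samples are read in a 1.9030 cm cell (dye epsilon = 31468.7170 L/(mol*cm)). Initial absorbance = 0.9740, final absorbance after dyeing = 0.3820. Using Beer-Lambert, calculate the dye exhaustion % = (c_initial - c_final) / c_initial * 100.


c_initial = A_i / (epsilon * l) = 0.9740 / (31468.7170 * 1.9030) = 1.6265e-05 mol/L
c_final = A_f / (epsilon * l) = 0.3820 / (31468.7170 * 1.9030) = 6.3789e-06 mol/L
Exhaustion = (c_initial - c_final) / c_initial * 100 = (1.6265e-05 - 6.3789e-06) / 1.6265e-05 * 100 = 60.7803 %


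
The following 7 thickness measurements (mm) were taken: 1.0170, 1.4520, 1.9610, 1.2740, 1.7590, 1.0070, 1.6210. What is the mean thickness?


Formula: Average = sum / n
Substituting: Average = 10.0910 / 7
Result: 1.4416 mm


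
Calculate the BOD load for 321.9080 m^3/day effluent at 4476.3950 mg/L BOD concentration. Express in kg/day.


Formula: BOD_load = volume * conc / 1000
Substituting: BOD_load = 321.9080 * 4476.3950 / 1000
Result: 1440.9874 kg/day


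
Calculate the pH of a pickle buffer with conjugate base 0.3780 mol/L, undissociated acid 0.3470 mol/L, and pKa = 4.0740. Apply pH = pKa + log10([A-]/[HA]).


ratio = [A-] / [HA] = 0.3780 / 0.3470 = 1.0893
log10(ratio) = 0.0371623
pH = pKa + log10(ratio) = 4.0740 + 0.0371623 = 4.1112


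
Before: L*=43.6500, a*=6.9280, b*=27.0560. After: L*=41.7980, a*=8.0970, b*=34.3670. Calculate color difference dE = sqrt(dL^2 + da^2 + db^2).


dL = -1.8520, da = 1.1690, db = 7.3110
dE = sqrt((-1.8520)^2 + 1.1690^2 + 7.3110^2) = 7.6320


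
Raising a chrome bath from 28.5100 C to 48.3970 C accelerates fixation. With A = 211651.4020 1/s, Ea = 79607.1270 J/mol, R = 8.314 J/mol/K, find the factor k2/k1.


T1 = 28.5100 + 273.15 = 301.6600 K; T2 = 48.3970 + 273.15 = 321.5470 K
k1 = A * exp(-Ea/(R*T1)) = 211651.4020 * exp(-79607.1270/(8.314*301.6600)) = 3.4719e-09 1/s
k2 = A * exp(-Ea/(R*T2)) = 211651.4020 * exp(-79607.1270/(8.314*321.5470)) = 2.4725e-08 1/s
k2/k1 = 2.4725e-08 / 3.4719e-09 = 7.1216


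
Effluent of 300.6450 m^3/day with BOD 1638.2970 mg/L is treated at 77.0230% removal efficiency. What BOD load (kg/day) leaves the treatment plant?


Load_in = volume * conc / 1000 = 300.6450 * 1638.2970 / 1000 = 492.5458 kg/day
Removed = Load_in * eff / 100 = 492.5458 * 77.0230 / 100 = 379.3736 kg/day
Load_out = Load_in - Removed = 492.5458 - 379.3736 = 113.1722 kg/day


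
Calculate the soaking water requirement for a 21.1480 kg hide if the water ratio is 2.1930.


Formula: Water = hide_weight * ratio
Substituting: Water = 21.1480 * 2.1930
Result: 46.3776 kg


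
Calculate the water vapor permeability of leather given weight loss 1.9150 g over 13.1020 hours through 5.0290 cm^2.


Formula: WVP = loss / (area * time)
Substituting: WVP = 1.9150 / (5.0290 * 13.1020)
Result: 0.0290636 g/(cm^2*hr)


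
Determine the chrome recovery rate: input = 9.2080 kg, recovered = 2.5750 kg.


Formula: Recovery = recovered / input * 100
Substituting: Recovery = 2.5750 / 9.2080 * 100
Result: 27.9648 %


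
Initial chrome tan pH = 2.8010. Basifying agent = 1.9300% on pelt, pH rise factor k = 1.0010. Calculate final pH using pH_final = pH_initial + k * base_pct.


Formula: pH_final = pH_initial + k * base_pct
Substituting: pH_final = 2.8010 + 1.0010 * 1.9300
Result: 4.7329


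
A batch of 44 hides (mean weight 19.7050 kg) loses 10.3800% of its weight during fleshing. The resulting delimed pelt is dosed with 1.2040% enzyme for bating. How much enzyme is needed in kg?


Total_raw = N * avg_wt = 44 * 19.7050 = 867.0200 kg
Substrate = Total_raw * (1 - loss/100) = 867.0200 * (1 - 10.3800/100) = 777.0233 kg
Enzyme = Substrate * pct / 100 = 777.0233 * 1.2040 / 100 = 9.3554 kg


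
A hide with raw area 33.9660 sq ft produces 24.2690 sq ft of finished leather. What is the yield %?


Formula: Yield = finished / raw * 100
Substituting: Yield = 24.2690 / 33.9660 * 100
Result: 71.4509 %


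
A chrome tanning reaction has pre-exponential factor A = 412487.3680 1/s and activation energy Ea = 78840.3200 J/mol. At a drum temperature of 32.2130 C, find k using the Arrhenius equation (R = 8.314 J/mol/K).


T_K = T_C + 273.15 = 32.2130 + 273.15 = 305.3630 K
exponent = -Ea / (R * T_K) = -78840.3200 / (8.314 * 305.3630) = -31.0543
k = A * exp(exponent) = 412487.3680 * exp(-31.0543) = 1.3449e-08 1/s


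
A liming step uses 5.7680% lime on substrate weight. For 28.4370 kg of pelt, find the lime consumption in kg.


Formula: Lime = substrate * pct / 100
Substituting: Lime = 28.4370 * 5.7680 / 100
Result: 1.6402 kg


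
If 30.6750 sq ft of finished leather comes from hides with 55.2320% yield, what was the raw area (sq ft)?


Formula: raw = finished * 100 / yield
Substituting: raw = 30.6750 * 100 / 55.2320
Result: 55.5385 sq ft


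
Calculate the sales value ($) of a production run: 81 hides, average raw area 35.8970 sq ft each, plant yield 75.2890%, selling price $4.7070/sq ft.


Raw_total = N * avg_area = 81 * 35.8970 = 2907.6570 sq ft
Finished = Raw_total * yield / 100 = 2907.6570 * 75.2890 / 100 = 2189.1459 sq ft
Value = Finished * price = 2189.1459 * 4.7070 = 10304.3097 $


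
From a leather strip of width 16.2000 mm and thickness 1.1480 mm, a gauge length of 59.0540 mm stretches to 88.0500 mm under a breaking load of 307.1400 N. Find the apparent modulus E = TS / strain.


TS = F / (w * t) = 307.1400 / (16.2000 * 1.1480) = 16.5150 N/mm^2
strain = (Lf - L0) / L0 = (88.0500 - 59.0540) / 59.0540 = 0.4910
E = TS / strain = 16.5150 / 0.4910 = 33.6349 N/mm^2


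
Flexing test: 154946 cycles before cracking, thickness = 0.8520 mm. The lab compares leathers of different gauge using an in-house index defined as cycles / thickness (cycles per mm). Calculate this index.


Formula: Index = cycles / thickness
Substituting: Index = 154946 / 0.8520
Result: 181861.5023 cycles/mm


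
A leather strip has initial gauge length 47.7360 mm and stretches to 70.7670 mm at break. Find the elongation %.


Formula: Elongation = (Lf - L0) / L0 * 100
Substituting: Elongation = (70.7670 - 47.7360) / 47.7360 * 100
Result: 48.2466 %


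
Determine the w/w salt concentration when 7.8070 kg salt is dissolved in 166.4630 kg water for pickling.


Formula: Conc = salt / (water + salt) * 100
Substituting: Conc = 7.8070 / (166.4630 + 7.8070) * 100
Result: 4.4798 %


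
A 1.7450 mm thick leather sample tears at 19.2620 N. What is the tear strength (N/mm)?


Formula: Tear strength = force / thickness
Substituting: Tear strength = 19.2620 / 1.7450
Result: 11.0384 N/mm


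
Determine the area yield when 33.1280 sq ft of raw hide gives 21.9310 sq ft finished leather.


Formula: Yield = finished / raw * 100
Substituting: Yield = 21.9310 / 33.1280 * 100
Result: 66.2008 %


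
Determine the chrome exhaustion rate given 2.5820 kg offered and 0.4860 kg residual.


Formula: Uptake = (offered - residual) / offered * 100
Substituting: Uptake = (2.5820 - 0.4860) / 2.5820 * 100
Result: 81.1774 %


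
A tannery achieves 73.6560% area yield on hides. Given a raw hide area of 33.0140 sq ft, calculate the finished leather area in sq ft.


Formula: finished = raw * yield / 100
Substituting: finished = 33.0140 * 73.6560 / 100
Result: 24.3168 sq ft


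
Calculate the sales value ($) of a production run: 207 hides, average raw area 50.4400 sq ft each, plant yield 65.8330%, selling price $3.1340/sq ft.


Raw_total = N * avg_area = 207 * 50.4400 = 10441.0800 sq ft
Finished = Raw_total * yield / 100 = 10441.0800 * 65.8330 / 100 = 6873.6762 sq ft
Value = Finished * price = 6873.6762 * 3.1340 = 21542.1012 $
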